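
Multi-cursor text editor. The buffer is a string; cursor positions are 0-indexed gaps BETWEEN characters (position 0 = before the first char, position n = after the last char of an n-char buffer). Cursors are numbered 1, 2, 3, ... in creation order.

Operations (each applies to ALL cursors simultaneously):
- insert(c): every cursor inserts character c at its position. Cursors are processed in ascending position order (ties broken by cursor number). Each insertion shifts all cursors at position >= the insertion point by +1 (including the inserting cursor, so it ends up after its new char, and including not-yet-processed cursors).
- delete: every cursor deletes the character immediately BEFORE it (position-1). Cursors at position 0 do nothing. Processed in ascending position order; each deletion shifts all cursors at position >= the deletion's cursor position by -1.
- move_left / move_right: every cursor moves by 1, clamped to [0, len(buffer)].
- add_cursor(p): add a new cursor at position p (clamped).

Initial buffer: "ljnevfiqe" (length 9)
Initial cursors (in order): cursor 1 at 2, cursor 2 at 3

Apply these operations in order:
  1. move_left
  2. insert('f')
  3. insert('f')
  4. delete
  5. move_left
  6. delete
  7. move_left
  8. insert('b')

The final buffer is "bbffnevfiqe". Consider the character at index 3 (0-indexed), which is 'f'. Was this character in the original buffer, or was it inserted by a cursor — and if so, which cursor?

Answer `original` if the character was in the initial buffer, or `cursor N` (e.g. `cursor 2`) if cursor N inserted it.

After op 1 (move_left): buffer="ljnevfiqe" (len 9), cursors c1@1 c2@2, authorship .........
After op 2 (insert('f')): buffer="lfjfnevfiqe" (len 11), cursors c1@2 c2@4, authorship .1.2.......
After op 3 (insert('f')): buffer="lffjffnevfiqe" (len 13), cursors c1@3 c2@6, authorship .11.22.......
After op 4 (delete): buffer="lfjfnevfiqe" (len 11), cursors c1@2 c2@4, authorship .1.2.......
After op 5 (move_left): buffer="lfjfnevfiqe" (len 11), cursors c1@1 c2@3, authorship .1.2.......
After op 6 (delete): buffer="ffnevfiqe" (len 9), cursors c1@0 c2@1, authorship 12.......
After op 7 (move_left): buffer="ffnevfiqe" (len 9), cursors c1@0 c2@0, authorship 12.......
After op 8 (insert('b')): buffer="bbffnevfiqe" (len 11), cursors c1@2 c2@2, authorship 1212.......
Authorship (.=original, N=cursor N): 1 2 1 2 . . . . . . .
Index 3: author = 2

Answer: cursor 2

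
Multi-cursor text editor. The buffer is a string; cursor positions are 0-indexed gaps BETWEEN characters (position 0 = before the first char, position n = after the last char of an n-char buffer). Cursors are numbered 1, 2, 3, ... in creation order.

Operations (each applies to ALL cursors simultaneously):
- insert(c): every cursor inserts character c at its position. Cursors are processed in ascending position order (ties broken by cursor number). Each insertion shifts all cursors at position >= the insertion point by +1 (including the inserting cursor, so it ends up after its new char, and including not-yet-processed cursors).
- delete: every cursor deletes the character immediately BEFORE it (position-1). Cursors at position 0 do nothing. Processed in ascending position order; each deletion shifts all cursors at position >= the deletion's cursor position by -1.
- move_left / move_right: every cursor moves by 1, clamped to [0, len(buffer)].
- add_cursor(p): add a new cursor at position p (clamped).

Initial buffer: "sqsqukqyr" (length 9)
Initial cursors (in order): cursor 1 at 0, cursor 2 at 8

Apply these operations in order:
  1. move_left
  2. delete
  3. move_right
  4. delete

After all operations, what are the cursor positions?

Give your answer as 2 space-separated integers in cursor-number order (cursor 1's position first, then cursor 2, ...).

After op 1 (move_left): buffer="sqsqukqyr" (len 9), cursors c1@0 c2@7, authorship .........
After op 2 (delete): buffer="sqsqukyr" (len 8), cursors c1@0 c2@6, authorship ........
After op 3 (move_right): buffer="sqsqukyr" (len 8), cursors c1@1 c2@7, authorship ........
After op 4 (delete): buffer="qsqukr" (len 6), cursors c1@0 c2@5, authorship ......

Answer: 0 5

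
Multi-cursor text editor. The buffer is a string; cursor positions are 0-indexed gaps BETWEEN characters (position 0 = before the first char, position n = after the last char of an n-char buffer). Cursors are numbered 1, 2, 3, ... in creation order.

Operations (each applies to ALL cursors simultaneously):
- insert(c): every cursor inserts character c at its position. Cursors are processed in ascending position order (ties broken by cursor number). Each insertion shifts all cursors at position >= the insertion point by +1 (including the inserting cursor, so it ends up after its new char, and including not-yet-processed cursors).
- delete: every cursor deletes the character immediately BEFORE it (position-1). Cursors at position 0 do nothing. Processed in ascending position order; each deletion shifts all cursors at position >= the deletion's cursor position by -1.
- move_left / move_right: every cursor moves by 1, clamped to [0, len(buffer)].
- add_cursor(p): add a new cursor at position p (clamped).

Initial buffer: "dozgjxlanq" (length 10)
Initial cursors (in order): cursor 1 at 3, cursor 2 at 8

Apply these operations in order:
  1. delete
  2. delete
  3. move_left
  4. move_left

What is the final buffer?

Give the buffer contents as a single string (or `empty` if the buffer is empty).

Answer: dgjxnq

Derivation:
After op 1 (delete): buffer="dogjxlnq" (len 8), cursors c1@2 c2@6, authorship ........
After op 2 (delete): buffer="dgjxnq" (len 6), cursors c1@1 c2@4, authorship ......
After op 3 (move_left): buffer="dgjxnq" (len 6), cursors c1@0 c2@3, authorship ......
After op 4 (move_left): buffer="dgjxnq" (len 6), cursors c1@0 c2@2, authorship ......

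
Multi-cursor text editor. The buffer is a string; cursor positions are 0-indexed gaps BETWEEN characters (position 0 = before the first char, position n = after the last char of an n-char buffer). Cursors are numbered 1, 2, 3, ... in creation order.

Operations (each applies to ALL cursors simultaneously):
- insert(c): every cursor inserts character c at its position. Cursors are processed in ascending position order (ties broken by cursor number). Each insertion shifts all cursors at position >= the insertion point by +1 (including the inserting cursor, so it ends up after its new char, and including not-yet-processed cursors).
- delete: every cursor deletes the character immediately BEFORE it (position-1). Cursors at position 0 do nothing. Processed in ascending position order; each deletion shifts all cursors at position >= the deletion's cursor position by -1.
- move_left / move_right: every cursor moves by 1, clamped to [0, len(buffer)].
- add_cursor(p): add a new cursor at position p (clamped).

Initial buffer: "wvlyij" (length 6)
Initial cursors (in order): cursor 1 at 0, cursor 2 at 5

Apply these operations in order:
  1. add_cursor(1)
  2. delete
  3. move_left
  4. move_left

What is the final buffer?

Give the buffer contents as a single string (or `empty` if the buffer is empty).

After op 1 (add_cursor(1)): buffer="wvlyij" (len 6), cursors c1@0 c3@1 c2@5, authorship ......
After op 2 (delete): buffer="vlyj" (len 4), cursors c1@0 c3@0 c2@3, authorship ....
After op 3 (move_left): buffer="vlyj" (len 4), cursors c1@0 c3@0 c2@2, authorship ....
After op 4 (move_left): buffer="vlyj" (len 4), cursors c1@0 c3@0 c2@1, authorship ....

Answer: vlyj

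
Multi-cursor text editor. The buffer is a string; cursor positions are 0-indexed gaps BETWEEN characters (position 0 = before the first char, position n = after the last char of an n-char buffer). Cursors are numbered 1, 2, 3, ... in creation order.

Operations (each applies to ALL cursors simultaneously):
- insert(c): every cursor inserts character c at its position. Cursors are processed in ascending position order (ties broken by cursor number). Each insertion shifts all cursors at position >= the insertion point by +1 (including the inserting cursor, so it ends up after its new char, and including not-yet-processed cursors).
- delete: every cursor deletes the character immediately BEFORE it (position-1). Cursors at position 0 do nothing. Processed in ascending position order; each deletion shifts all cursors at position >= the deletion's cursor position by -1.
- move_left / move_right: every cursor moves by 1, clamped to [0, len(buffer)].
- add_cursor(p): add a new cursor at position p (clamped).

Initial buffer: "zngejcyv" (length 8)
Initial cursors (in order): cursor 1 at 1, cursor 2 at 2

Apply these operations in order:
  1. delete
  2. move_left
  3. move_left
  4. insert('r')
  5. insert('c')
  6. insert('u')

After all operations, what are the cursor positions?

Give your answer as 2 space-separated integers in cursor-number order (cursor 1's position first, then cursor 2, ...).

Answer: 6 6

Derivation:
After op 1 (delete): buffer="gejcyv" (len 6), cursors c1@0 c2@0, authorship ......
After op 2 (move_left): buffer="gejcyv" (len 6), cursors c1@0 c2@0, authorship ......
After op 3 (move_left): buffer="gejcyv" (len 6), cursors c1@0 c2@0, authorship ......
After op 4 (insert('r')): buffer="rrgejcyv" (len 8), cursors c1@2 c2@2, authorship 12......
After op 5 (insert('c')): buffer="rrccgejcyv" (len 10), cursors c1@4 c2@4, authorship 1212......
After op 6 (insert('u')): buffer="rrccuugejcyv" (len 12), cursors c1@6 c2@6, authorship 121212......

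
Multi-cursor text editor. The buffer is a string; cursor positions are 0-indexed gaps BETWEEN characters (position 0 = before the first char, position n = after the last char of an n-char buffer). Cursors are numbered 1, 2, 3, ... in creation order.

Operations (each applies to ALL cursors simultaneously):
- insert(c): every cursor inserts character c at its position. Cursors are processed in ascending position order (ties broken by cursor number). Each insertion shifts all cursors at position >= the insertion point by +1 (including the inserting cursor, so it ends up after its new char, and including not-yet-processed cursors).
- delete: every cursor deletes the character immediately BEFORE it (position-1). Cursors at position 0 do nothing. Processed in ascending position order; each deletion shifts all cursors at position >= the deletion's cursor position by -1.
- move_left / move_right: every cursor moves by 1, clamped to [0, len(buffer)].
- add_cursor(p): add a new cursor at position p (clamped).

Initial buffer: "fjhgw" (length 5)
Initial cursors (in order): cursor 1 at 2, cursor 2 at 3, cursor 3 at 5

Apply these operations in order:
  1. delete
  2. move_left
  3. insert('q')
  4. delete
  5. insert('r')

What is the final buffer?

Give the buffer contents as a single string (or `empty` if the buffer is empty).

Answer: rrfrg

Derivation:
After op 1 (delete): buffer="fg" (len 2), cursors c1@1 c2@1 c3@2, authorship ..
After op 2 (move_left): buffer="fg" (len 2), cursors c1@0 c2@0 c3@1, authorship ..
After op 3 (insert('q')): buffer="qqfqg" (len 5), cursors c1@2 c2@2 c3@4, authorship 12.3.
After op 4 (delete): buffer="fg" (len 2), cursors c1@0 c2@0 c3@1, authorship ..
After op 5 (insert('r')): buffer="rrfrg" (len 5), cursors c1@2 c2@2 c3@4, authorship 12.3.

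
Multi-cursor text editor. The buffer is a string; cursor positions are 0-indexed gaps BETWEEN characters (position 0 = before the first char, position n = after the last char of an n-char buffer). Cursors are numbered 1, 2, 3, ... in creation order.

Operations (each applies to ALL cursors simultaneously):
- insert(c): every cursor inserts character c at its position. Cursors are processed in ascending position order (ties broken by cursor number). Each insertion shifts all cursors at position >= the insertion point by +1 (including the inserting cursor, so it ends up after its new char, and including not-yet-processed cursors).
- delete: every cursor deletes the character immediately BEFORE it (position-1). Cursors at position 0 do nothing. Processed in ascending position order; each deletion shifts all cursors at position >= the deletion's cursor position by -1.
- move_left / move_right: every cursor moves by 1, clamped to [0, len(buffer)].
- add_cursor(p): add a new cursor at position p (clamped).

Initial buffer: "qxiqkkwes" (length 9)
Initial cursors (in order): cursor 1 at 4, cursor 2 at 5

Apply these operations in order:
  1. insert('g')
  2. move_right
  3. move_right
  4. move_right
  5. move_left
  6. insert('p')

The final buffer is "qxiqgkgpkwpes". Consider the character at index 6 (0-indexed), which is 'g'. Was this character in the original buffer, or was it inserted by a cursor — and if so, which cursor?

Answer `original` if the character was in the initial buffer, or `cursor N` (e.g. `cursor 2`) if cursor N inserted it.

After op 1 (insert('g')): buffer="qxiqgkgkwes" (len 11), cursors c1@5 c2@7, authorship ....1.2....
After op 2 (move_right): buffer="qxiqgkgkwes" (len 11), cursors c1@6 c2@8, authorship ....1.2....
After op 3 (move_right): buffer="qxiqgkgkwes" (len 11), cursors c1@7 c2@9, authorship ....1.2....
After op 4 (move_right): buffer="qxiqgkgkwes" (len 11), cursors c1@8 c2@10, authorship ....1.2....
After op 5 (move_left): buffer="qxiqgkgkwes" (len 11), cursors c1@7 c2@9, authorship ....1.2....
After op 6 (insert('p')): buffer="qxiqgkgpkwpes" (len 13), cursors c1@8 c2@11, authorship ....1.21..2..
Authorship (.=original, N=cursor N): . . . . 1 . 2 1 . . 2 . .
Index 6: author = 2

Answer: cursor 2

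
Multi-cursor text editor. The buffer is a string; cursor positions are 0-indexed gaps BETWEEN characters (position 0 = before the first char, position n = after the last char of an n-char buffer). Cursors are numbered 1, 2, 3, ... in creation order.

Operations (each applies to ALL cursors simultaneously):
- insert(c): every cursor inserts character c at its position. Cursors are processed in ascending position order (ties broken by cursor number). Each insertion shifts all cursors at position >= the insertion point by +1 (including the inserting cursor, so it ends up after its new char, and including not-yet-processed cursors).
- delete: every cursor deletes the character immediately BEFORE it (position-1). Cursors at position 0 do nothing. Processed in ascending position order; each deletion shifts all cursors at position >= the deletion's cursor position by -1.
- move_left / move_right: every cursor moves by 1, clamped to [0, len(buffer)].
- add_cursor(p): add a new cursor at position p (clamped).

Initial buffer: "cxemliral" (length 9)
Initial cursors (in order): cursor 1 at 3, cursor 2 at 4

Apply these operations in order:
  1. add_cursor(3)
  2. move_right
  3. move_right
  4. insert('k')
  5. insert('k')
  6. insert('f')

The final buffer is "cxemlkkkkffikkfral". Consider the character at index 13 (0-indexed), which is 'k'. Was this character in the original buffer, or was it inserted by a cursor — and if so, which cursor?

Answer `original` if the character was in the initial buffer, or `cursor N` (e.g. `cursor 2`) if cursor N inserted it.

Answer: cursor 2

Derivation:
After op 1 (add_cursor(3)): buffer="cxemliral" (len 9), cursors c1@3 c3@3 c2@4, authorship .........
After op 2 (move_right): buffer="cxemliral" (len 9), cursors c1@4 c3@4 c2@5, authorship .........
After op 3 (move_right): buffer="cxemliral" (len 9), cursors c1@5 c3@5 c2@6, authorship .........
After op 4 (insert('k')): buffer="cxemlkkikral" (len 12), cursors c1@7 c3@7 c2@9, authorship .....13.2...
After op 5 (insert('k')): buffer="cxemlkkkkikkral" (len 15), cursors c1@9 c3@9 c2@12, authorship .....1313.22...
After op 6 (insert('f')): buffer="cxemlkkkkffikkfral" (len 18), cursors c1@11 c3@11 c2@15, authorship .....131313.222...
Authorship (.=original, N=cursor N): . . . . . 1 3 1 3 1 3 . 2 2 2 . . .
Index 13: author = 2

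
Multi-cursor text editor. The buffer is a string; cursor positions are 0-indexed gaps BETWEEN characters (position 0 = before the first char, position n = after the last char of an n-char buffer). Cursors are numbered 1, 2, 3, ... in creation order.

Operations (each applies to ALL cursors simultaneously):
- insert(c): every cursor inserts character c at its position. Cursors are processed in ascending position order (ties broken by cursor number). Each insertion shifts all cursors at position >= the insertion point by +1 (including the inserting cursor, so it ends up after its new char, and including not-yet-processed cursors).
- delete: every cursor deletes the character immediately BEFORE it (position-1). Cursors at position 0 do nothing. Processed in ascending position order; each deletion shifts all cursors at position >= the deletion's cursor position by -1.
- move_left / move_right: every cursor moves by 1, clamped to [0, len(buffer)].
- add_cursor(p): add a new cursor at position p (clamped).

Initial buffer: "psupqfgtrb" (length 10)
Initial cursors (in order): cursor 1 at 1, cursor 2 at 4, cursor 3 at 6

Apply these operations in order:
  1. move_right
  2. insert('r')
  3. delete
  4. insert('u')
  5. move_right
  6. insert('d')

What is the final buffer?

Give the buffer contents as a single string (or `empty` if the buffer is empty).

After op 1 (move_right): buffer="psupqfgtrb" (len 10), cursors c1@2 c2@5 c3@7, authorship ..........
After op 2 (insert('r')): buffer="psrupqrfgrtrb" (len 13), cursors c1@3 c2@7 c3@10, authorship ..1...2..3...
After op 3 (delete): buffer="psupqfgtrb" (len 10), cursors c1@2 c2@5 c3@7, authorship ..........
After op 4 (insert('u')): buffer="psuupqufgutrb" (len 13), cursors c1@3 c2@7 c3@10, authorship ..1...2..3...
After op 5 (move_right): buffer="psuupqufgutrb" (len 13), cursors c1@4 c2@8 c3@11, authorship ..1...2..3...
After op 6 (insert('d')): buffer="psuudpqufdgutdrb" (len 16), cursors c1@5 c2@10 c3@14, authorship ..1.1..2.2.3.3..

Answer: psuudpqufdgutdrb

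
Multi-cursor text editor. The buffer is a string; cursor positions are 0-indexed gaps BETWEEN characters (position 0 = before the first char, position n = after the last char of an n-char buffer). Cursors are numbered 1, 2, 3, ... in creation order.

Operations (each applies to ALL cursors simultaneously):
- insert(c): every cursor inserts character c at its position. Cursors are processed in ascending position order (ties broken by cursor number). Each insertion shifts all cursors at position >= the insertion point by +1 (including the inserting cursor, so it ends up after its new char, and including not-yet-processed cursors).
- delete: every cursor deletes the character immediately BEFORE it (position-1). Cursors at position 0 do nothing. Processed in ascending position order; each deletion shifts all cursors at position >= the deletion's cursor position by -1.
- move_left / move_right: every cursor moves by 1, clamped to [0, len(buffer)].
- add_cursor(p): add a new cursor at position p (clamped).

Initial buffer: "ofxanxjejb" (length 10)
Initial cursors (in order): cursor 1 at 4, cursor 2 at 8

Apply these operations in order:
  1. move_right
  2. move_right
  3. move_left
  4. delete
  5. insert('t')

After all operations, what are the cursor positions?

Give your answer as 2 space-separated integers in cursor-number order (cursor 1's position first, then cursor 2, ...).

After op 1 (move_right): buffer="ofxanxjejb" (len 10), cursors c1@5 c2@9, authorship ..........
After op 2 (move_right): buffer="ofxanxjejb" (len 10), cursors c1@6 c2@10, authorship ..........
After op 3 (move_left): buffer="ofxanxjejb" (len 10), cursors c1@5 c2@9, authorship ..........
After op 4 (delete): buffer="ofxaxjeb" (len 8), cursors c1@4 c2@7, authorship ........
After op 5 (insert('t')): buffer="ofxatxjetb" (len 10), cursors c1@5 c2@9, authorship ....1...2.

Answer: 5 9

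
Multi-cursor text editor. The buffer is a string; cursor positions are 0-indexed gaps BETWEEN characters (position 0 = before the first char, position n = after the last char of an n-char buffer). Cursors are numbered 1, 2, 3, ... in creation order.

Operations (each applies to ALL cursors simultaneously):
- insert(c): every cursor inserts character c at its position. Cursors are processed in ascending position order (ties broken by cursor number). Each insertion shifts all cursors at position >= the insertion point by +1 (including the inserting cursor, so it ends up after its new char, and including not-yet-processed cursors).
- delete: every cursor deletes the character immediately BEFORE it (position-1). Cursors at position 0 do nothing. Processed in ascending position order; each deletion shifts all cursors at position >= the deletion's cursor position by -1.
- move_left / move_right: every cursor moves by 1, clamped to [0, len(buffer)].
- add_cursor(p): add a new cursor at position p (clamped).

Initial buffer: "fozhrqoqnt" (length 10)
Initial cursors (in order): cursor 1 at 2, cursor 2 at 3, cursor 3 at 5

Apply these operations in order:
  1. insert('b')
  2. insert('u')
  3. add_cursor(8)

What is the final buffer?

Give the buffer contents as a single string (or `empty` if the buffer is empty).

Answer: fobuzbuhrbuqoqnt

Derivation:
After op 1 (insert('b')): buffer="fobzbhrbqoqnt" (len 13), cursors c1@3 c2@5 c3@8, authorship ..1.2..3.....
After op 2 (insert('u')): buffer="fobuzbuhrbuqoqnt" (len 16), cursors c1@4 c2@7 c3@11, authorship ..11.22..33.....
After op 3 (add_cursor(8)): buffer="fobuzbuhrbuqoqnt" (len 16), cursors c1@4 c2@7 c4@8 c3@11, authorship ..11.22..33.....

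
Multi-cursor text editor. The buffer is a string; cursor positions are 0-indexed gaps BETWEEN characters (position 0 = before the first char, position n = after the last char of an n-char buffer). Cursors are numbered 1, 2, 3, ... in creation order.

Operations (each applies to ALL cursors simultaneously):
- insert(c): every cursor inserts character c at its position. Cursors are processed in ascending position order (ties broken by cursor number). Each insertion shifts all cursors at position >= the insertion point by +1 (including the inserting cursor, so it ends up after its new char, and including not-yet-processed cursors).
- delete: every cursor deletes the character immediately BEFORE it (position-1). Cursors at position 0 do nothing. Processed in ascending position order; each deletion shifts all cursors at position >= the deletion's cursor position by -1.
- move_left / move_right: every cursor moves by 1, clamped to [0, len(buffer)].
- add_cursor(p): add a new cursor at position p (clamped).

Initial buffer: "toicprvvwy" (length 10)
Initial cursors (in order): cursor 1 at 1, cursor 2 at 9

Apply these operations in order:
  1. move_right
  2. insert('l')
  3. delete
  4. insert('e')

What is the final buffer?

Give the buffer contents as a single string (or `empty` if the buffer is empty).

After op 1 (move_right): buffer="toicprvvwy" (len 10), cursors c1@2 c2@10, authorship ..........
After op 2 (insert('l')): buffer="tolicprvvwyl" (len 12), cursors c1@3 c2@12, authorship ..1........2
After op 3 (delete): buffer="toicprvvwy" (len 10), cursors c1@2 c2@10, authorship ..........
After op 4 (insert('e')): buffer="toeicprvvwye" (len 12), cursors c1@3 c2@12, authorship ..1........2

Answer: toeicprvvwye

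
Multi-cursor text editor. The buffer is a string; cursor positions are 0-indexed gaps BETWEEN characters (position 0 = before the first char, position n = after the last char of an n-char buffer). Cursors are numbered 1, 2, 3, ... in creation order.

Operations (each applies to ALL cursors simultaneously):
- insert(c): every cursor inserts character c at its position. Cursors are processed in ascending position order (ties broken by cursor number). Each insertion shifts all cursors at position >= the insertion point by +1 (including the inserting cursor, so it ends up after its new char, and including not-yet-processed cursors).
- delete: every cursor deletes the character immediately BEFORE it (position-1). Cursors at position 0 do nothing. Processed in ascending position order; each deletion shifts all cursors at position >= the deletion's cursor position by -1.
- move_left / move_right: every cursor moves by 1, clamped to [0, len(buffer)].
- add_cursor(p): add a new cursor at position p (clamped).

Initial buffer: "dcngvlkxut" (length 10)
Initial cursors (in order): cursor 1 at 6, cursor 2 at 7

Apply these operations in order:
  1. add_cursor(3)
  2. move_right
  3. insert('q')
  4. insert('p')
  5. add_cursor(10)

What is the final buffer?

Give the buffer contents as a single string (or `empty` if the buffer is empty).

Answer: dcngqpvlkqpxqput

Derivation:
After op 1 (add_cursor(3)): buffer="dcngvlkxut" (len 10), cursors c3@3 c1@6 c2@7, authorship ..........
After op 2 (move_right): buffer="dcngvlkxut" (len 10), cursors c3@4 c1@7 c2@8, authorship ..........
After op 3 (insert('q')): buffer="dcngqvlkqxqut" (len 13), cursors c3@5 c1@9 c2@11, authorship ....3...1.2..
After op 4 (insert('p')): buffer="dcngqpvlkqpxqput" (len 16), cursors c3@6 c1@11 c2@14, authorship ....33...11.22..
After op 5 (add_cursor(10)): buffer="dcngqpvlkqpxqput" (len 16), cursors c3@6 c4@10 c1@11 c2@14, authorship ....33...11.22..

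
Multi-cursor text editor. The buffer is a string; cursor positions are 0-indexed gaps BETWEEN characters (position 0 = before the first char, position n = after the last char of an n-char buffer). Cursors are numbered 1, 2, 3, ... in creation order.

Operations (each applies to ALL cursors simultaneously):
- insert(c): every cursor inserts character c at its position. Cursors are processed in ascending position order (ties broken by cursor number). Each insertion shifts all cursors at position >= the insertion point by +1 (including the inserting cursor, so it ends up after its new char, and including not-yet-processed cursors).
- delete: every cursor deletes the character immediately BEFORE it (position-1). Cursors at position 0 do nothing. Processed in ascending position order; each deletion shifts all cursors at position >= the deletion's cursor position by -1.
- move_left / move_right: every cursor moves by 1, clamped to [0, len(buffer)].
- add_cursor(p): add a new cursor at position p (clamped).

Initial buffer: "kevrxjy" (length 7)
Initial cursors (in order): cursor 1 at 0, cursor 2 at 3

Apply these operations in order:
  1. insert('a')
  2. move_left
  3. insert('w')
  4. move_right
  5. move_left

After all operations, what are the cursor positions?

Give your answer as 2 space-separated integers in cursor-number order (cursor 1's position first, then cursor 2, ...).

After op 1 (insert('a')): buffer="akevarxjy" (len 9), cursors c1@1 c2@5, authorship 1...2....
After op 2 (move_left): buffer="akevarxjy" (len 9), cursors c1@0 c2@4, authorship 1...2....
After op 3 (insert('w')): buffer="wakevwarxjy" (len 11), cursors c1@1 c2@6, authorship 11...22....
After op 4 (move_right): buffer="wakevwarxjy" (len 11), cursors c1@2 c2@7, authorship 11...22....
After op 5 (move_left): buffer="wakevwarxjy" (len 11), cursors c1@1 c2@6, authorship 11...22....

Answer: 1 6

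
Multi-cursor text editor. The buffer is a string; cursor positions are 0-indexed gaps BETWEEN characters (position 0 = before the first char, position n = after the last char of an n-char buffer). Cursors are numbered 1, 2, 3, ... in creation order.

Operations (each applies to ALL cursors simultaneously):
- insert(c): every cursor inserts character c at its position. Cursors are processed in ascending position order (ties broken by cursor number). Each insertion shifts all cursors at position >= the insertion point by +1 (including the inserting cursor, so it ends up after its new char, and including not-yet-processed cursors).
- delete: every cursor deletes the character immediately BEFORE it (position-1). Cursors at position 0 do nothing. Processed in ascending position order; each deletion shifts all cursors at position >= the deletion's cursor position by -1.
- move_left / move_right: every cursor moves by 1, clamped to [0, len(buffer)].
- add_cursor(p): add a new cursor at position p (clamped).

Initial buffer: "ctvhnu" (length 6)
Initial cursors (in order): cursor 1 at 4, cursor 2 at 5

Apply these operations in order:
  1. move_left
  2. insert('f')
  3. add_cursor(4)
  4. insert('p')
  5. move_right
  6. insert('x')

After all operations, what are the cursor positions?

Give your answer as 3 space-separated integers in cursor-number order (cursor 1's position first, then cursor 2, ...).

After op 1 (move_left): buffer="ctvhnu" (len 6), cursors c1@3 c2@4, authorship ......
After op 2 (insert('f')): buffer="ctvfhfnu" (len 8), cursors c1@4 c2@6, authorship ...1.2..
After op 3 (add_cursor(4)): buffer="ctvfhfnu" (len 8), cursors c1@4 c3@4 c2@6, authorship ...1.2..
After op 4 (insert('p')): buffer="ctvfpphfpnu" (len 11), cursors c1@6 c3@6 c2@9, authorship ...113.22..
After op 5 (move_right): buffer="ctvfpphfpnu" (len 11), cursors c1@7 c3@7 c2@10, authorship ...113.22..
After op 6 (insert('x')): buffer="ctvfpphxxfpnxu" (len 14), cursors c1@9 c3@9 c2@13, authorship ...113.1322.2.

Answer: 9 13 9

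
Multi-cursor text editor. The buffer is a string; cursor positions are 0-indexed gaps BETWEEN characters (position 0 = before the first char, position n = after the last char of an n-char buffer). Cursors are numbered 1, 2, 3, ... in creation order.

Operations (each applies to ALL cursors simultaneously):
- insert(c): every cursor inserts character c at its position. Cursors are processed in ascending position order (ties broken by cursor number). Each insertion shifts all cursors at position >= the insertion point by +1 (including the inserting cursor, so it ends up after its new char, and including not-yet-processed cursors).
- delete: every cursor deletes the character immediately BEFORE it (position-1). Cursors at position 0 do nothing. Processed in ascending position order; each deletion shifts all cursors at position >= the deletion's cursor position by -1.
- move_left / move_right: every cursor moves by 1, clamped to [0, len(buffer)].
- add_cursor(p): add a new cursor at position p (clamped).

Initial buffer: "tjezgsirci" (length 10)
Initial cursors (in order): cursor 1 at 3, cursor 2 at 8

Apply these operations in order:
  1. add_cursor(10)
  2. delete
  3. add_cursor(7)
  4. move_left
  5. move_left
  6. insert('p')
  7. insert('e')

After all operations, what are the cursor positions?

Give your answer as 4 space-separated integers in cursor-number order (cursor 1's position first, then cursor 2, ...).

Answer: 2 8 13 13

Derivation:
After op 1 (add_cursor(10)): buffer="tjezgsirci" (len 10), cursors c1@3 c2@8 c3@10, authorship ..........
After op 2 (delete): buffer="tjzgsic" (len 7), cursors c1@2 c2@6 c3@7, authorship .......
After op 3 (add_cursor(7)): buffer="tjzgsic" (len 7), cursors c1@2 c2@6 c3@7 c4@7, authorship .......
After op 4 (move_left): buffer="tjzgsic" (len 7), cursors c1@1 c2@5 c3@6 c4@6, authorship .......
After op 5 (move_left): buffer="tjzgsic" (len 7), cursors c1@0 c2@4 c3@5 c4@5, authorship .......
After op 6 (insert('p')): buffer="ptjzgpsppic" (len 11), cursors c1@1 c2@6 c3@9 c4@9, authorship 1....2.34..
After op 7 (insert('e')): buffer="petjzgpesppeeic" (len 15), cursors c1@2 c2@8 c3@13 c4@13, authorship 11....22.3434..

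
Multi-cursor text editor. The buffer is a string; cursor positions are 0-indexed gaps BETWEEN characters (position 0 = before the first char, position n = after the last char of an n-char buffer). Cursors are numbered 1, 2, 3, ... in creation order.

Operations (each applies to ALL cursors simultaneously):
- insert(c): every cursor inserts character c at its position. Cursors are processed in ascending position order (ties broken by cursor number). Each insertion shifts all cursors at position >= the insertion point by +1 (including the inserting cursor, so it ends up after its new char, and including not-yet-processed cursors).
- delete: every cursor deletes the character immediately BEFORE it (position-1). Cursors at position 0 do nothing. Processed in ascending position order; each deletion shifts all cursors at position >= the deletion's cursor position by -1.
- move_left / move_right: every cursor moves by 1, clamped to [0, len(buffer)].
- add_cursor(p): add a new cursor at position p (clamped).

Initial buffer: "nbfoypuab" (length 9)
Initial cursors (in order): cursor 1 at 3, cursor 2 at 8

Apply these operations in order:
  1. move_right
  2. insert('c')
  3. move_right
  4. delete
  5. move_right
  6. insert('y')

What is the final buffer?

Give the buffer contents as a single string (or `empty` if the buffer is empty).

After op 1 (move_right): buffer="nbfoypuab" (len 9), cursors c1@4 c2@9, authorship .........
After op 2 (insert('c')): buffer="nbfocypuabc" (len 11), cursors c1@5 c2@11, authorship ....1.....2
After op 3 (move_right): buffer="nbfocypuabc" (len 11), cursors c1@6 c2@11, authorship ....1.....2
After op 4 (delete): buffer="nbfocpuab" (len 9), cursors c1@5 c2@9, authorship ....1....
After op 5 (move_right): buffer="nbfocpuab" (len 9), cursors c1@6 c2@9, authorship ....1....
After op 6 (insert('y')): buffer="nbfocpyuaby" (len 11), cursors c1@7 c2@11, authorship ....1.1...2

Answer: nbfocpyuaby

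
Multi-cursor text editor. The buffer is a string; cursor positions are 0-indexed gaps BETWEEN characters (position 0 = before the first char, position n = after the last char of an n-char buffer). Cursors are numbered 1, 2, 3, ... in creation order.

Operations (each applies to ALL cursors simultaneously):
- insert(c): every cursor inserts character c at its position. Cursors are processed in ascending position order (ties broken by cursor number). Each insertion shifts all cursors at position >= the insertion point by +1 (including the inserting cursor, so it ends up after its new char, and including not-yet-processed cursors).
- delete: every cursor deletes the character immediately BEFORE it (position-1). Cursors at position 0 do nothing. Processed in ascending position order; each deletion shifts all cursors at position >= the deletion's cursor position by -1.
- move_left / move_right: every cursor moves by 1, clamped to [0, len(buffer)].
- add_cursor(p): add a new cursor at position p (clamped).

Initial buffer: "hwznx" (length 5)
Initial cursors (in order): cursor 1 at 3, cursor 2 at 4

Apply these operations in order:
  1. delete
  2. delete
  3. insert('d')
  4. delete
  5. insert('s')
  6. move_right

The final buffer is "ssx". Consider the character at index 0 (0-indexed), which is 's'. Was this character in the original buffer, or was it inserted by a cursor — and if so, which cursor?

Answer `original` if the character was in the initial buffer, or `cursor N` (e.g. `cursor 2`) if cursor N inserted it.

Answer: cursor 1

Derivation:
After op 1 (delete): buffer="hwx" (len 3), cursors c1@2 c2@2, authorship ...
After op 2 (delete): buffer="x" (len 1), cursors c1@0 c2@0, authorship .
After op 3 (insert('d')): buffer="ddx" (len 3), cursors c1@2 c2@2, authorship 12.
After op 4 (delete): buffer="x" (len 1), cursors c1@0 c2@0, authorship .
After op 5 (insert('s')): buffer="ssx" (len 3), cursors c1@2 c2@2, authorship 12.
After op 6 (move_right): buffer="ssx" (len 3), cursors c1@3 c2@3, authorship 12.
Authorship (.=original, N=cursor N): 1 2 .
Index 0: author = 1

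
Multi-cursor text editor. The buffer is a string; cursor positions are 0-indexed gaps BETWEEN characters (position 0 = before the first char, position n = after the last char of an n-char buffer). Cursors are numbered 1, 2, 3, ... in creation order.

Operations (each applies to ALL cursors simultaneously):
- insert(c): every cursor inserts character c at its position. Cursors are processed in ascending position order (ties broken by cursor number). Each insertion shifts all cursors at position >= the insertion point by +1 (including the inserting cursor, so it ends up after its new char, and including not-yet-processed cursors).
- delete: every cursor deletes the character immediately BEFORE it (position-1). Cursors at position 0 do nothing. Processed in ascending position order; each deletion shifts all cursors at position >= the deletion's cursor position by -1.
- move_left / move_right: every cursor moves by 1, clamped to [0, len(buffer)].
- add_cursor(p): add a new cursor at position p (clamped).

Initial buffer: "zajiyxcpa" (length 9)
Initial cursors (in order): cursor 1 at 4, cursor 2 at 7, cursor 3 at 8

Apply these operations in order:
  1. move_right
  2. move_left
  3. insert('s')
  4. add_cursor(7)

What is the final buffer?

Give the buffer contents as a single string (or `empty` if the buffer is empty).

Answer: zajisyxcspsa

Derivation:
After op 1 (move_right): buffer="zajiyxcpa" (len 9), cursors c1@5 c2@8 c3@9, authorship .........
After op 2 (move_left): buffer="zajiyxcpa" (len 9), cursors c1@4 c2@7 c3@8, authorship .........
After op 3 (insert('s')): buffer="zajisyxcspsa" (len 12), cursors c1@5 c2@9 c3@11, authorship ....1...2.3.
After op 4 (add_cursor(7)): buffer="zajisyxcspsa" (len 12), cursors c1@5 c4@7 c2@9 c3@11, authorship ....1...2.3.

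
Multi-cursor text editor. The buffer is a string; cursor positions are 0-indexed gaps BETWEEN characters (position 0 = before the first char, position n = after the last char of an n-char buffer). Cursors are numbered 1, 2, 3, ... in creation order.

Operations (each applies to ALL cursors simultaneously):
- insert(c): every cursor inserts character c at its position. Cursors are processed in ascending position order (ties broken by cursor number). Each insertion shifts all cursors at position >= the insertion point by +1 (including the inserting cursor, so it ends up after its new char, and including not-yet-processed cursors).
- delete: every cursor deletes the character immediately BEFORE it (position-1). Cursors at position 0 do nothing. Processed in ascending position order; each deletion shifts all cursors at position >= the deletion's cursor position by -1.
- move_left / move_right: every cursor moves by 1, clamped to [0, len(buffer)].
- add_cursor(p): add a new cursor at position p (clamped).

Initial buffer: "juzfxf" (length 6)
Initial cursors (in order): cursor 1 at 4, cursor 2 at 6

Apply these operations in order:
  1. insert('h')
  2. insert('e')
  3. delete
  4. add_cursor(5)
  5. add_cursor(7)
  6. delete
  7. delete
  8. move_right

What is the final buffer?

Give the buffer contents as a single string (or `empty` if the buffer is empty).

After op 1 (insert('h')): buffer="juzfhxfh" (len 8), cursors c1@5 c2@8, authorship ....1..2
After op 2 (insert('e')): buffer="juzfhexfhe" (len 10), cursors c1@6 c2@10, authorship ....11..22
After op 3 (delete): buffer="juzfhxfh" (len 8), cursors c1@5 c2@8, authorship ....1..2
After op 4 (add_cursor(5)): buffer="juzfhxfh" (len 8), cursors c1@5 c3@5 c2@8, authorship ....1..2
After op 5 (add_cursor(7)): buffer="juzfhxfh" (len 8), cursors c1@5 c3@5 c4@7 c2@8, authorship ....1..2
After op 6 (delete): buffer="juzx" (len 4), cursors c1@3 c3@3 c2@4 c4@4, authorship ....
After op 7 (delete): buffer="" (len 0), cursors c1@0 c2@0 c3@0 c4@0, authorship 
After op 8 (move_right): buffer="" (len 0), cursors c1@0 c2@0 c3@0 c4@0, authorship 

Answer: empty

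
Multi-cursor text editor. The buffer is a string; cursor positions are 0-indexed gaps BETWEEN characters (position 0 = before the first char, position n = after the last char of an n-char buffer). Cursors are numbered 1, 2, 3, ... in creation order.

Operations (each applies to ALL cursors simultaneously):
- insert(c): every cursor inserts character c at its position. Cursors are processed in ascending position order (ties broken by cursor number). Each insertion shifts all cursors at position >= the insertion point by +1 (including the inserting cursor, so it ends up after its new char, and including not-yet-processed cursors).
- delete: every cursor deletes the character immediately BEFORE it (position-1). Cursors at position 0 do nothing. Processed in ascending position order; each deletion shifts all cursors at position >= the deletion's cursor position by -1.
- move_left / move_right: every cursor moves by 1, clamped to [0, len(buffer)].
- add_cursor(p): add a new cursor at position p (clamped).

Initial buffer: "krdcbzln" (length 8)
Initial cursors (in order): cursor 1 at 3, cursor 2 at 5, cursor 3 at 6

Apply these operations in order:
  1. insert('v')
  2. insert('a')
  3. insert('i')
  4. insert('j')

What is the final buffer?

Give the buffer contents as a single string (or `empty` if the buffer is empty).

After op 1 (insert('v')): buffer="krdvcbvzvln" (len 11), cursors c1@4 c2@7 c3@9, authorship ...1..2.3..
After op 2 (insert('a')): buffer="krdvacbvazvaln" (len 14), cursors c1@5 c2@9 c3@12, authorship ...11..22.33..
After op 3 (insert('i')): buffer="krdvaicbvaizvailn" (len 17), cursors c1@6 c2@11 c3@15, authorship ...111..222.333..
After op 4 (insert('j')): buffer="krdvaijcbvaijzvaijln" (len 20), cursors c1@7 c2@13 c3@18, authorship ...1111..2222.3333..

Answer: krdvaijcbvaijzvaijln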